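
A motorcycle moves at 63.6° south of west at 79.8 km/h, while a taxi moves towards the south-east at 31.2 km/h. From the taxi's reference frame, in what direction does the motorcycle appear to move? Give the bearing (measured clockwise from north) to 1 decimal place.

229.3°

Taking east as x and north as y: motorcycle velocity = (-35.482, -71.478) km/h; taxi velocity = (22.062, -22.062) km/h.
Velocity of motorcycle relative to taxi = (-35.482, -71.478) − (22.062, -22.062) = (-57.544, -49.416) km/h.
Bearing = atan2(-57.54, -49.42) = 229.35° clockwise from north.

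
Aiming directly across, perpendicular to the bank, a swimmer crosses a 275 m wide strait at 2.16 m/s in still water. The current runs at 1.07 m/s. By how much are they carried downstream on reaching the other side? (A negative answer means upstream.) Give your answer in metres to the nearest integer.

Perpendicular speed = 2.160 m/s; crossing time = 275 / 2.160 = 127.315 s.
Net downstream speed = 1.070 m/s.
Drift = 1.070 × 127.315 = 136.227 m (downstream).

136 m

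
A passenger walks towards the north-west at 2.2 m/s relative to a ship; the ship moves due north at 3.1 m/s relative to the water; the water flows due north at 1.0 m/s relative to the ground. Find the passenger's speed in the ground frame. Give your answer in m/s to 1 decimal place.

In east/north components (m/s): passenger relative to ship = (-1.556, 1.556); ship relative to water = (0.000, 3.100); water relative to ground = (0.000, 1.000).
Sum = (-1.556, 5.656) m/s.
Speed = |(-1.556, 5.656)| = 5.866 m/s.

5.9 m/s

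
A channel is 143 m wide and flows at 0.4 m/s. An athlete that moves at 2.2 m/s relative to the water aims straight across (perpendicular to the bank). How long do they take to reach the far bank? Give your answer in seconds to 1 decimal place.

The component of the athlete's velocity perpendicular to the bank is 2.2 m/s.
The current is parallel to the bank, so it does not affect the crossing time.
Time = 143 / 2.200 = 65.000 s.

65.0 s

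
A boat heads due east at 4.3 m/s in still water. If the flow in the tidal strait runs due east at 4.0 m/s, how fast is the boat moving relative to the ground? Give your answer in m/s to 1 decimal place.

Taking east as x and north as y: velocity relative to the water = (4.300, 0.000) m/s; the water relative to ground = (4.000, 0.000) m/s.
Velocity relative to ground = (4.300, 0.000) + (4.000, 0.000) = (8.300, 0.000) m/s.
Speed = |(8.300, 0.000)| = 8.300 m/s.

8.3 m/s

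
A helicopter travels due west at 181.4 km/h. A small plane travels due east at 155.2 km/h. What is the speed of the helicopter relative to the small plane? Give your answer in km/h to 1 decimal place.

Taking east as x and north as y: helicopter velocity = (-181.400, 0.000) km/h; small plane velocity = (155.200, 0.000) km/h.
Velocity of helicopter relative to small plane = (-181.400, 0.000) − (155.200, 0.000) = (-336.600, 0.000) km/h.
Magnitude = |(-336.600, 0.000)| = 336.600 km/h.

336.6 km/h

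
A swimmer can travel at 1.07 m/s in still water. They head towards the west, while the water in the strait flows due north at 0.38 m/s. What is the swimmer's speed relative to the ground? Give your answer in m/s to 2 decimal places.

1.14 m/s

Taking east as x and north as y: velocity relative to the water = (-1.070, 0.000) m/s; the water relative to ground = (0.000, 0.380) m/s.
Velocity relative to ground = (-1.070, 0.000) + (0.000, 0.380) = (-1.070, 0.380) m/s.
Speed = |(-1.070, 0.380)| = 1.135 m/s.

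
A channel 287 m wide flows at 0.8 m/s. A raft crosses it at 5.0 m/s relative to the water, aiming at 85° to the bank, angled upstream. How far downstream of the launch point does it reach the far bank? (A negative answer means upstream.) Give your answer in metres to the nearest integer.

Perpendicular speed = 4.981 m/s; crossing time = 287 / 4.981 = 57.619 s.
Net downstream speed = 0.364 m/s.
Drift = 0.364 × 57.619 = 20.986 m (downstream).

21 m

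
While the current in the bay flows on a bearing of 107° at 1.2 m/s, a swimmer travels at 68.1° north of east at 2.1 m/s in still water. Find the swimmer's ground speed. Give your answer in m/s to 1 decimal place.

Taking east as x and north as y: velocity relative to the water = (0.783, 1.948) m/s; the water relative to ground = (1.148, -0.351) m/s.
Velocity relative to ground = (0.783, 1.948) + (1.148, -0.351) = (1.931, 1.598) m/s.
Speed = |(1.931, 1.598)| = 2.506 m/s.

2.5 m/s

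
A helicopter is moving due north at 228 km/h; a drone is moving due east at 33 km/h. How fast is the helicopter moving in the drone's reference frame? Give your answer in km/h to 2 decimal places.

Taking east as x and north as y: helicopter velocity = (0.000, 228.000) km/h; drone velocity = (33.000, 0.000) km/h.
Velocity of helicopter relative to drone = (0.000, 228.000) − (33.000, 0.000) = (-33.000, 228.000) km/h.
Magnitude = |(-33.000, 228.000)| = 230.376 km/h.

230.38 km/h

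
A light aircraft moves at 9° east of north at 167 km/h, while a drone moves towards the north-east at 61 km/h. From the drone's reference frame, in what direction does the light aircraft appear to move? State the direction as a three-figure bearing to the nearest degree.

352°

Taking east as x and north as y: light aircraft velocity = (26.125, 164.944) km/h; drone velocity = (43.134, 43.134) km/h.
Velocity of light aircraft relative to drone = (26.125, 164.944) − (43.134, 43.134) = (-17.009, 121.810) km/h.
Bearing = atan2(-17.01, 121.81) = 352.05° clockwise from north.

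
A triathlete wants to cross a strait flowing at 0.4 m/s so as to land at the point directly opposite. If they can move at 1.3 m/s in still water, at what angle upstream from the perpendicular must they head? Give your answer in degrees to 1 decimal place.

17.9°

To cancel the current, the upstream component of the triathlete's velocity must equal the flow: 1.3 sin θ = 0.4.
sin θ = 0.4 / 1.3 = 0.3077.
θ = arcsin(0.3077) = 17.920°.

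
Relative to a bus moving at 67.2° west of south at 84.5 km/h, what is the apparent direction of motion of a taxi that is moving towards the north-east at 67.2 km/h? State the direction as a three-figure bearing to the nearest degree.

057°

Taking east as x and north as y: taxi velocity = (47.518, 47.518) km/h; bus velocity = (-77.897, -32.745) km/h.
Velocity of taxi relative to bus = (47.518, 47.518) − (-77.897, -32.745) = (125.415, 80.263) km/h.
Bearing = atan2(125.42, 80.26) = 57.38° clockwise from north.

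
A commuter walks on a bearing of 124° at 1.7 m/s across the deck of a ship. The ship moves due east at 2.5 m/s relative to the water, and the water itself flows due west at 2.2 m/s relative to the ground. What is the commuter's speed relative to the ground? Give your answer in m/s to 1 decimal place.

2.0 m/s

In east/north components (m/s): commuter relative to ship = (1.409, -0.951); ship relative to water = (2.500, 0.000); water relative to ground = (-2.200, 0.000).
Sum = (1.709, -0.951) m/s.
Speed = |(1.709, -0.951)| = 1.956 m/s.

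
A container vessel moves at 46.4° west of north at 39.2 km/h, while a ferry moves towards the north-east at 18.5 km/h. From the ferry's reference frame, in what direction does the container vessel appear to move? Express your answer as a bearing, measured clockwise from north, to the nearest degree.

Taking east as x and north as y: container vessel velocity = (-28.388, 27.033) km/h; ferry velocity = (13.081, 13.081) km/h.
Velocity of container vessel relative to ferry = (-28.388, 27.033) − (13.081, 13.081) = (-41.469, 13.952) km/h.
Bearing = atan2(-41.47, 13.95) = 288.59° clockwise from north.

289°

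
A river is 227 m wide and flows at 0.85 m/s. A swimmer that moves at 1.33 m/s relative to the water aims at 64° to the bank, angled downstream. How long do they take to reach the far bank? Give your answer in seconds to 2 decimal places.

The component of the swimmer's velocity perpendicular to the bank is 1.33 × sin 64° = 1.195 m/s.
The flow acts along the bank and has no component across it.
Time = 227 / 1.195 = 189.895 s.

189.90 s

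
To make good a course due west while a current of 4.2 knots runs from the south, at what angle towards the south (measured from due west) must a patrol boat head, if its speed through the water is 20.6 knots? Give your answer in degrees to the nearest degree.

12°

The current pushes perpendicular to the desired track; the heading must have a component into the current equal to 4.2 knots: 20.6 sin θ = 4.2.
sin θ = 0.2039, so θ = 11.764°.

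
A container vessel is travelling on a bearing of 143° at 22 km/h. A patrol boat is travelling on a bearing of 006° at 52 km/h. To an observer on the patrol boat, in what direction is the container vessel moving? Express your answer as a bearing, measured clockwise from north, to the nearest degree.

Taking east as x and north as y: container vessel velocity = (13.240, -17.570) km/h; patrol boat velocity = (5.435, 51.715) km/h.
Velocity of container vessel relative to patrol boat = (13.240, -17.570) − (5.435, 51.715) = (7.804, -69.285) km/h.
Bearing = atan2(7.80, -69.29) = 173.57° clockwise from north.

174°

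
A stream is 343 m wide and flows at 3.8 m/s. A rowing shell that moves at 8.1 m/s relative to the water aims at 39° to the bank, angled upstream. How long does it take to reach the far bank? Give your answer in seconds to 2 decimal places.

The component of the rowing shell's velocity perpendicular to the bank is 8.1 × sin 39° = 5.097 m/s.
The flow acts along the bank and has no component across it.
Time = 343 / 5.097 = 67.288 s.

67.29 s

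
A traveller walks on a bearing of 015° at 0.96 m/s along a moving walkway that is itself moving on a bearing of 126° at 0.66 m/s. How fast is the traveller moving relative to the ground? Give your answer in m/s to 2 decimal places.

0.95 m/s

Taking east as x and north as y: moving walkway velocity = (0.534, -0.388) m/s; traveller velocity relative to moving walkway = (0.248, 0.927) m/s.
Velocity relative to ground = (0.534, -0.388) + (0.248, 0.927) = (0.782, 0.539) m/s.
Speed = |(0.782, 0.539)| = 0.950 m/s.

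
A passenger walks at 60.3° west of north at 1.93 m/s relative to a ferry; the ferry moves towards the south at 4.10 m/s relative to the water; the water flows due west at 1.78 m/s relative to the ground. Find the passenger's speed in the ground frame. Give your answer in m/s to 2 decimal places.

In east/north components (m/s): passenger relative to ferry = (-1.676, 0.956); ferry relative to water = (0.000, -4.100); water relative to ground = (-1.780, 0.000).
Sum = (-3.456, -3.144) m/s.
Speed = |(-3.456, -3.144)| = 4.672 m/s.

4.67 m/s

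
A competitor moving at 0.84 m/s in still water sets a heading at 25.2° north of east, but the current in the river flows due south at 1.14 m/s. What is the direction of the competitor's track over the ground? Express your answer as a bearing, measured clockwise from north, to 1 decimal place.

135.8°

Taking east as x and north as y: velocity relative to the water = (0.760, 0.358) m/s; the water relative to ground = (0.000, -1.140) m/s.
Velocity relative to ground = (0.760, 0.358) + (0.000, -1.140) = (0.760, -0.782) m/s.
Bearing = atan2(0.76, -0.78) = 135.83° clockwise from north.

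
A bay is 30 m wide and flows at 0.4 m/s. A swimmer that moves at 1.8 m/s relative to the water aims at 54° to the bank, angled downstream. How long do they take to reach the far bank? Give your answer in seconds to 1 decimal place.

20.6 s

The component of the swimmer's velocity perpendicular to the bank is 1.8 × sin 54° = 1.456 m/s.
The current is parallel to the bank, so it does not affect the crossing time.
Time = 30 / 1.456 = 20.601 s.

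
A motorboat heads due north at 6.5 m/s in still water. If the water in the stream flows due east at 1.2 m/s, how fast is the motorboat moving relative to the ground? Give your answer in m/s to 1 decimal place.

6.6 m/s

Taking east as x and north as y: velocity relative to the water = (0.000, 6.500) m/s; the water relative to ground = (1.200, 0.000) m/s.
Velocity relative to ground = (0.000, 6.500) + (1.200, 0.000) = (1.200, 6.500) m/s.
Speed = |(1.200, 6.500)| = 6.610 m/s.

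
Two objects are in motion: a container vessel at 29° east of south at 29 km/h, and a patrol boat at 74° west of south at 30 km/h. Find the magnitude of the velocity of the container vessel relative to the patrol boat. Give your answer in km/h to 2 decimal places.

46.18 km/h

Taking east as x and north as y: container vessel velocity = (14.059, -25.364) km/h; patrol boat velocity = (-28.838, -8.269) km/h.
Velocity of container vessel relative to patrol boat = (14.059, -25.364) − (-28.838, -8.269) = (42.897, -17.095) km/h.
Magnitude = |(42.897, -17.095)| = 46.178 km/h.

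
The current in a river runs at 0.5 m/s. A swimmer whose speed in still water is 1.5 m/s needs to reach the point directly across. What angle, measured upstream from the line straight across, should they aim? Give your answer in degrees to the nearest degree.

To cancel the current, the upstream component of the swimmer's velocity must equal the flow: 1.5 sin θ = 0.5.
sin θ = 0.5 / 1.5 = 0.3333.
θ = arcsin(0.3333) = 19.471°.

19°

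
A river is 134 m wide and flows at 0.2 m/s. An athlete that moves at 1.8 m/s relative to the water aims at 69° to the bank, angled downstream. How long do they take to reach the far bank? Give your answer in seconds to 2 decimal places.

The component of the athlete's velocity perpendicular to the bank is 1.8 × sin 69° = 1.680 m/s.
Only the cross-stream component determines the crossing time; the current contributes nothing perpendicular to the bank.
Time = 134 / 1.680 = 79.741 s.

79.74 s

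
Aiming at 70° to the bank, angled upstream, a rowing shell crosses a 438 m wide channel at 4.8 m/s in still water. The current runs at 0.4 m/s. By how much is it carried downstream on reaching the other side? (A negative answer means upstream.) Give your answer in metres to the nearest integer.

Perpendicular speed = 4.511 m/s; crossing time = 438 / 4.511 = 97.106 s.
Net downstream speed = -1.242 m/s.
Drift = -1.242 × 97.106 = -120.576 m (upstream).

-121 m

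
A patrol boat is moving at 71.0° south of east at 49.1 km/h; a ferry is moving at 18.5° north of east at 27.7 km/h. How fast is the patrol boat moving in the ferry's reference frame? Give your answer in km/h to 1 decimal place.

Taking east as x and north as y: patrol boat velocity = (15.985, -46.425) km/h; ferry velocity = (26.269, 8.789) km/h.
Velocity of patrol boat relative to ferry = (15.985, -46.425) − (26.269, 8.789) = (-10.283, -55.214) km/h.
Magnitude = |(-10.283, -55.214)| = 56.164 km/h.

56.2 km/h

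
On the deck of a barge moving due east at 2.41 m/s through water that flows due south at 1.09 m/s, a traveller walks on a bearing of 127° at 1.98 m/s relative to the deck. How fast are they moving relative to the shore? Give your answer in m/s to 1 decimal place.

4.6 m/s

In east/north components (m/s): traveller relative to barge = (1.581, -1.192); barge relative to water = (2.410, 0.000); water relative to ground = (0.000, -1.090).
Sum = (3.991, -2.282) m/s.
Speed = |(3.991, -2.282)| = 4.597 m/s.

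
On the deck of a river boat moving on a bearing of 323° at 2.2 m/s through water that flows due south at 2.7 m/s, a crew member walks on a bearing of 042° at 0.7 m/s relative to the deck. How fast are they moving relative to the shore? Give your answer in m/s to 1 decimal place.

In east/north components (m/s): crew member relative to river boat = (0.468, 0.520); river boat relative to water = (-1.324, 1.757); water relative to ground = (0.000, -2.700).
Sum = (-0.856, -0.423) m/s.
Speed = |(-0.856, -0.423)| = 0.954 m/s.

1.0 m/s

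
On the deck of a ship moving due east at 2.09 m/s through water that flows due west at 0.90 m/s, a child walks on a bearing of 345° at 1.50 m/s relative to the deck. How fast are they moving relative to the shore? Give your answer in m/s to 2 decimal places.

In east/north components (m/s): child relative to ship = (-0.388, 1.449); ship relative to water = (2.090, 0.000); water relative to ground = (-0.900, 0.000).
Sum = (0.802, 1.449) m/s.
Speed = |(0.802, 1.449)| = 1.656 m/s.

1.66 m/s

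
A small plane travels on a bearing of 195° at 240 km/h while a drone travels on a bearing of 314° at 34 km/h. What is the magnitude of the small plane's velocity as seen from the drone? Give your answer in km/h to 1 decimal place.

Taking east as x and north as y: small plane velocity = (-62.117, -231.822) km/h; drone velocity = (-24.458, 23.618) km/h.
Velocity of small plane relative to drone = (-62.117, -231.822) − (-24.458, 23.618) = (-37.659, -255.441) km/h.
Magnitude = |(-37.659, -255.441)| = 258.202 km/h.

258.2 km/h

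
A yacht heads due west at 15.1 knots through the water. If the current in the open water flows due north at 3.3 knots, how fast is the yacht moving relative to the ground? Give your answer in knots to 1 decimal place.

Taking east as x and north as y: velocity relative to the water = (-15.100, 0.000) knots; the water relative to ground = (0.000, 3.300) knots.
Velocity relative to ground = (-15.100, 0.000) + (0.000, 3.300) = (-15.100, 3.300) knots.
Speed = |(-15.100, 3.300)| = 15.456 knots.

15.5 knots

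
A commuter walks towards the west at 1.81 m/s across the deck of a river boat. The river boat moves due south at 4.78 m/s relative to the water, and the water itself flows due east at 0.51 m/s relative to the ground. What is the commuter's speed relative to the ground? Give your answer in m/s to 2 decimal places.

4.95 m/s

In east/north components (m/s): commuter relative to river boat = (-1.810, 0.000); river boat relative to water = (0.000, -4.780); water relative to ground = (0.510, 0.000).
Sum = (-1.300, -4.780) m/s.
Speed = |(-1.300, -4.780)| = 4.954 m/s.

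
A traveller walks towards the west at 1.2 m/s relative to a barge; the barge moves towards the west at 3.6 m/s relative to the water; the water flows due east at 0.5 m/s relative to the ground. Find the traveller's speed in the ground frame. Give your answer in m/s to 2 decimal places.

4.30 m/s

In east/north components (m/s): traveller relative to barge = (-1.200, 0.000); barge relative to water = (-3.600, 0.000); water relative to ground = (0.500, 0.000).
Sum = (-4.300, 0.000) m/s.
Speed = |(-4.300, 0.000)| = 4.300 m/s.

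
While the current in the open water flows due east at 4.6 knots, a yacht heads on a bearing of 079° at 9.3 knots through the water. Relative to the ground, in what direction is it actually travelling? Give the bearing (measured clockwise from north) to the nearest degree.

Taking east as x and north as y: velocity relative to the water = (9.129, 1.775) knots; the water relative to ground = (4.600, 0.000) knots.
Velocity relative to ground = (9.129, 1.775) + (4.600, 0.000) = (13.729, 1.775) knots.
Bearing = atan2(13.73, 1.77) = 82.64° clockwise from north.

083°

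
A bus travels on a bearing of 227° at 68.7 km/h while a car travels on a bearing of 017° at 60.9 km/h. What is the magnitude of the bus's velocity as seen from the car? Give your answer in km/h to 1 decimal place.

125.2 km/h

Taking east as x and north as y: bus velocity = (-50.244, -46.853) km/h; car velocity = (17.805, 58.239) km/h.
Velocity of bus relative to car = (-50.244, -46.853) − (17.805, 58.239) = (-68.049, -105.092) km/h.
Magnitude = |(-68.049, -105.092)| = 125.200 km/h.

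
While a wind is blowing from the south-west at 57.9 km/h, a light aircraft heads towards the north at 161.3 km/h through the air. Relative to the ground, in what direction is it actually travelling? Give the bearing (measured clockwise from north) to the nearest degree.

Taking east as x and north as y: velocity relative to the air = (0.000, 161.300) km/h; the air relative to ground = (40.941, 40.941) km/h.
Velocity relative to ground = (0.000, 161.300) + (40.941, 40.941) = (40.941, 202.241) km/h.
Bearing = atan2(40.94, 202.24) = 11.44° clockwise from north.

011°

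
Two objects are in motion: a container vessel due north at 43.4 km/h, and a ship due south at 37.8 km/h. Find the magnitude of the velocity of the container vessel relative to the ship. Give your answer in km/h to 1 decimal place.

81.2 km/h

Taking east as x and north as y: container vessel velocity = (0.000, 43.400) km/h; ship velocity = (0.000, -37.800) km/h.
Velocity of container vessel relative to ship = (0.000, 43.400) − (0.000, -37.800) = (0.000, 81.200) km/h.
Magnitude = |(0.000, 81.200)| = 81.200 km/h.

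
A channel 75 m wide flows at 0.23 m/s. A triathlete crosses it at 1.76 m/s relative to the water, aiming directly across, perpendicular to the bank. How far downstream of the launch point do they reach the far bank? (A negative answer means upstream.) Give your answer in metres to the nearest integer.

10 m

Perpendicular speed = 1.760 m/s; crossing time = 75 / 1.760 = 42.614 s.
Net downstream speed = 0.230 m/s.
Drift = 0.230 × 42.614 = 9.801 m (downstream).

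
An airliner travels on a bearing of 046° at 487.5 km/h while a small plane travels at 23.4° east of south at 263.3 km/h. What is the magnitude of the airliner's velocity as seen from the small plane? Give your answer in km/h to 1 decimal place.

630.3 km/h

Taking east as x and north as y: airliner velocity = (350.678, 338.646) km/h; small plane velocity = (104.569, -241.645) km/h.
Velocity of airliner relative to small plane = (350.678, 338.646) − (104.569, -241.645) = (246.109, 580.291) km/h.
Magnitude = |(246.109, 580.291)| = 630.323 km/h.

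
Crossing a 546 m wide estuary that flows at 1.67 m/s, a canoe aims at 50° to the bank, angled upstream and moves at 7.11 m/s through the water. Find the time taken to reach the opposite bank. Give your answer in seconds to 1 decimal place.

The component of the canoe's velocity perpendicular to the bank is 7.11 × sin 50° = 5.447 m/s.
The flow acts along the bank and has no component across it.
Time = 546 / 5.447 = 100.246 s.

100.2 s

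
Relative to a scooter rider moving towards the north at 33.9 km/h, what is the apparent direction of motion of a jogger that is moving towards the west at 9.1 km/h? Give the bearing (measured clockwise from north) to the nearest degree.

195°

Taking east as x and north as y: jogger velocity = (-9.100, 0.000) km/h; scooter rider velocity = (0.000, 33.900) km/h.
Velocity of jogger relative to scooter rider = (-9.100, 0.000) − (0.000, 33.900) = (-9.100, -33.900) km/h.
Bearing = atan2(-9.10, -33.90) = 195.03° clockwise from north.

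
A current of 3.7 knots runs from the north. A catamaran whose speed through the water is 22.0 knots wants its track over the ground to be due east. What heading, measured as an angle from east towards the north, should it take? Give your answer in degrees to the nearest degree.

10°

The current pushes perpendicular to the desired track; the heading must have a component into the current equal to 3.7 knots: 22.0 sin θ = 3.7.
sin θ = 0.1682, so θ = 9.682°.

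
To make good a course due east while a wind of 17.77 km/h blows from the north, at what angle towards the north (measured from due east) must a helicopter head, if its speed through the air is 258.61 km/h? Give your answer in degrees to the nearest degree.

4°

The wind pushes perpendicular to the desired track; the heading must have a component into the wind equal to 17.77 km/h: 258.61 sin θ = 17.77.
sin θ = 0.0687, so θ = 3.940°.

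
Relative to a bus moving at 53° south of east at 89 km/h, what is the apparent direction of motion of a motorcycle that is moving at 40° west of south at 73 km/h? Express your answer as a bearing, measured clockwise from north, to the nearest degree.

279°

Taking east as x and north as y: motorcycle velocity = (-46.923, -55.921) km/h; bus velocity = (53.562, -71.079) km/h.
Velocity of motorcycle relative to bus = (-46.923, -55.921) − (53.562, -71.079) = (-100.485, 15.157) km/h.
Bearing = atan2(-100.49, 15.16) = 278.58° clockwise from north.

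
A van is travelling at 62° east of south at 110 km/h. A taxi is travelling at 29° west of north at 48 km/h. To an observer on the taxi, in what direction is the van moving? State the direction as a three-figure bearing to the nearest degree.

Taking east as x and north as y: van velocity = (97.124, -51.642) km/h; taxi velocity = (-23.271, 41.982) km/h.
Velocity of van relative to taxi = (97.124, -51.642) − (-23.271, 41.982) = (120.395, -93.624) km/h.
Bearing = atan2(120.40, -93.62) = 127.87° clockwise from north.

128°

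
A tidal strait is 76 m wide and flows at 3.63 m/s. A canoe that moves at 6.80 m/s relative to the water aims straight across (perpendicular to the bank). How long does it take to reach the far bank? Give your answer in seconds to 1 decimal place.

The component of the canoe's velocity perpendicular to the bank is 6.80 m/s.
The flow acts along the bank and has no component across it.
Time = 76 / 6.800 = 11.176 s.

11.2 s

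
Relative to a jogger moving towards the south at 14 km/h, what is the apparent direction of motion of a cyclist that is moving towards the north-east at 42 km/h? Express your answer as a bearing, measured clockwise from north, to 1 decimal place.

034.2°

Taking east as x and north as y: cyclist velocity = (29.698, 29.698) km/h; jogger velocity = (0.000, -14.000) km/h.
Velocity of cyclist relative to jogger = (29.698, 29.698) − (0.000, -14.000) = (29.698, 43.698) km/h.
Bearing = atan2(29.70, 43.70) = 34.20° clockwise from north.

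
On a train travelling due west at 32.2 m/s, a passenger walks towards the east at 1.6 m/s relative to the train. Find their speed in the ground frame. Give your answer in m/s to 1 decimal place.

Taking east as x and north as y: train velocity = (-32.200, 0.000) m/s; passenger velocity relative to train = (1.600, 0.000) m/s.
Velocity relative to ground = (-32.200, 0.000) + (1.600, 0.000) = (-30.600, 0.000) m/s.
Speed = |(-30.600, 0.000)| = 30.600 m/s.

30.6 m/s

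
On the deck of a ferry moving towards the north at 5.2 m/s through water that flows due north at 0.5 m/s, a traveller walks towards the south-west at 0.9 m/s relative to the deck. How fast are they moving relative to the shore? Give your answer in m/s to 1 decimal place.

5.1 m/s

In east/north components (m/s): traveller relative to ferry = (-0.636, -0.636); ferry relative to water = (0.000, 5.200); water relative to ground = (0.000, 0.500).
Sum = (-0.636, 5.064) m/s.
Speed = |(-0.636, 5.064)| = 5.103 m/s.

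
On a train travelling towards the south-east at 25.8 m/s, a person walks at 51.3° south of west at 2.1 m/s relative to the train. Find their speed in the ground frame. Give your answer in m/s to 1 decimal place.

Taking east as x and north as y: train velocity = (18.243, -18.243) m/s; person velocity relative to train = (-1.313, -1.639) m/s.
Velocity relative to ground = (18.243, -18.243) + (-1.313, -1.639) = (16.930, -19.882) m/s.
Speed = |(16.930, -19.882)| = 26.114 m/s.

26.1 m/s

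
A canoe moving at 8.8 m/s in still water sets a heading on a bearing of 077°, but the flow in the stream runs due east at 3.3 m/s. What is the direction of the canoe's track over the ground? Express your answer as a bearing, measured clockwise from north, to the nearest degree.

081°

Taking east as x and north as y: velocity relative to the water = (8.574, 1.980) m/s; the water relative to ground = (3.300, 0.000) m/s.
Velocity relative to ground = (8.574, 1.980) + (3.300, 0.000) = (11.874, 1.980) m/s.
Bearing = atan2(11.87, 1.98) = 80.54° clockwise from north.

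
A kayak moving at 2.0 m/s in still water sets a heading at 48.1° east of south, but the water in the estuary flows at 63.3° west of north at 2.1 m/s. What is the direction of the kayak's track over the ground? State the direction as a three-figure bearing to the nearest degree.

225°

Taking east as x and north as y: velocity relative to the water = (1.489, -1.336) m/s; the water relative to ground = (-1.876, 0.944) m/s.
Velocity relative to ground = (1.489, -1.336) + (-1.876, 0.944) = (-0.387, -0.392) m/s.
Bearing = atan2(-0.39, -0.39) = 224.66° clockwise from north.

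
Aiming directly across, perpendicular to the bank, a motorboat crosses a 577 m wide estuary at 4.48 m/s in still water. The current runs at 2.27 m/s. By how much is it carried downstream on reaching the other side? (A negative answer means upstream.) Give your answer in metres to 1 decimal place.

292.4 m

Perpendicular speed = 4.480 m/s; crossing time = 577 / 4.480 = 128.795 s.
Net downstream speed = 2.270 m/s.
Drift = 2.270 × 128.795 = 292.364 m (downstream).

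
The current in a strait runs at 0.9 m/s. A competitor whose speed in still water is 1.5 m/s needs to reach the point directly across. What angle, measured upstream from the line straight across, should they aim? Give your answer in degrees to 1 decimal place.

36.9°

To cancel the current, the upstream component of the competitor's velocity must equal the flow: 1.5 sin θ = 0.9.
sin θ = 0.9 / 1.5 = 0.6000.
θ = arcsin(0.6000) = 36.870°.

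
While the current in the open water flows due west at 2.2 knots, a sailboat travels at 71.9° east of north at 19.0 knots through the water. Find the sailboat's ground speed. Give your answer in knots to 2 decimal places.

Taking east as x and north as y: velocity relative to the water = (18.060, 5.903) knots; the water relative to ground = (-2.200, 0.000) knots.
Velocity relative to ground = (18.060, 5.903) + (-2.200, 0.000) = (15.860, 5.903) knots.
Speed = |(15.860, 5.903)| = 16.923 knots.

16.92 knots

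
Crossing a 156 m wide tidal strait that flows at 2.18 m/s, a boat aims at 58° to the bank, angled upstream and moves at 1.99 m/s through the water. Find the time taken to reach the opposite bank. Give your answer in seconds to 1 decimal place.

92.4 s

The component of the boat's velocity perpendicular to the bank is 1.99 × sin 58° = 1.688 m/s.
Only the cross-stream component determines the crossing time; the current contributes nothing perpendicular to the bank.
Time = 156 / 1.688 = 92.438 s.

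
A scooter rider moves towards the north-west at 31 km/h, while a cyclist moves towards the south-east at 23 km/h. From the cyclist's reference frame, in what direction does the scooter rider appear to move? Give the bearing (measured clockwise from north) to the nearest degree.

Taking east as x and north as y: scooter rider velocity = (-21.920, 21.920) km/h; cyclist velocity = (16.263, -16.263) km/h.
Velocity of scooter rider relative to cyclist = (-21.920, 21.920) − (16.263, -16.263) = (-38.184, 38.184) km/h.
Bearing = atan2(-38.18, 38.18) = 315.00° clockwise from north.

315°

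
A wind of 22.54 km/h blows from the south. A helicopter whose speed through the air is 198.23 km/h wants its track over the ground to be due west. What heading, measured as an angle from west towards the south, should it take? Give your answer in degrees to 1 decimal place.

The wind pushes perpendicular to the desired track; the heading must have a component into the wind equal to 22.54 km/h: 198.23 sin θ = 22.54.
sin θ = 0.1137, so θ = 6.529°.

6.5°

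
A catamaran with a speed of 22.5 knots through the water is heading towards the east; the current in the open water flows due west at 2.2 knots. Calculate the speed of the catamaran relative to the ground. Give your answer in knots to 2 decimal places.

20.30 knots

Taking east as x and north as y: velocity relative to the water = (22.500, 0.000) knots; the water relative to ground = (-2.200, 0.000) knots.
Velocity relative to ground = (22.500, 0.000) + (-2.200, 0.000) = (20.300, 0.000) knots.
Speed = |(20.300, 0.000)| = 20.300 knots.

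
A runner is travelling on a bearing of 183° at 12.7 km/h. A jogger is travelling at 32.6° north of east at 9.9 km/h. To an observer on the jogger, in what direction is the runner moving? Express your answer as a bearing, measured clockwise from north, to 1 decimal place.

206.6°

Taking east as x and north as y: runner velocity = (-0.665, -12.683) km/h; jogger velocity = (8.340, 5.334) km/h.
Velocity of runner relative to jogger = (-0.665, -12.683) − (8.340, 5.334) = (-9.005, -18.016) km/h.
Bearing = atan2(-9.00, -18.02) = 206.56° clockwise from north.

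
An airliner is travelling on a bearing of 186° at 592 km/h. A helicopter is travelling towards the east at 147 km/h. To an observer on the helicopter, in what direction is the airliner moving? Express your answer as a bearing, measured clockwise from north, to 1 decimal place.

Taking east as x and north as y: airliner velocity = (-61.881, -588.757) km/h; helicopter velocity = (147.000, 0.000) km/h.
Velocity of airliner relative to helicopter = (-61.881, -588.757) − (147.000, 0.000) = (-208.881, -588.757) km/h.
Bearing = atan2(-208.88, -588.76) = 199.53° clockwise from north.

199.5°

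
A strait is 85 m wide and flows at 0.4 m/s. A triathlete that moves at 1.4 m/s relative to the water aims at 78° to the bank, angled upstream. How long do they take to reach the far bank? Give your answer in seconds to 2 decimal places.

62.07 s

The component of the triathlete's velocity perpendicular to the bank is 1.4 × sin 78° = 1.369 m/s.
Only the cross-stream component determines the crossing time; the current contributes nothing perpendicular to the bank.
Time = 85 / 1.369 = 62.071 s.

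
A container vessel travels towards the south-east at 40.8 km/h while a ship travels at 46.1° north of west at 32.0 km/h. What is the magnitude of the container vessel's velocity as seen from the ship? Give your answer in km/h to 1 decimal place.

72.8 km/h

Taking east as x and north as y: container vessel velocity = (28.850, -28.850) km/h; ship velocity = (-22.189, 23.058) km/h.
Velocity of container vessel relative to ship = (28.850, -28.850) − (-22.189, 23.058) = (51.039, -51.908) km/h.
Magnitude = |(51.039, -51.908)| = 72.797 km/h.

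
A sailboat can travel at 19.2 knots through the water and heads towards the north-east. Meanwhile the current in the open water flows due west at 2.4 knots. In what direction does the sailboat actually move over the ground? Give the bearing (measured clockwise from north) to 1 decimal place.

Taking east as x and north as y: velocity relative to the water = (13.576, 13.576) knots; the water relative to ground = (-2.400, 0.000) knots.
Velocity relative to ground = (13.576, 13.576) + (-2.400, 0.000) = (11.176, 13.576) knots.
Bearing = atan2(11.18, 13.58) = 39.46° clockwise from north.

039.5°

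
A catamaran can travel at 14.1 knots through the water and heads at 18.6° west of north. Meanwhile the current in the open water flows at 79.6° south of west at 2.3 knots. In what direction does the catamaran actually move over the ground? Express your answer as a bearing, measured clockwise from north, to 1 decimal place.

Taking east as x and north as y: velocity relative to the water = (-4.497, 13.364) knots; the water relative to ground = (-0.415, -2.262) knots.
Velocity relative to ground = (-4.497, 13.364) + (-0.415, -2.262) = (-4.913, 11.101) knots.
Bearing = atan2(-4.91, 11.10) = 336.13° clockwise from north.

336.1°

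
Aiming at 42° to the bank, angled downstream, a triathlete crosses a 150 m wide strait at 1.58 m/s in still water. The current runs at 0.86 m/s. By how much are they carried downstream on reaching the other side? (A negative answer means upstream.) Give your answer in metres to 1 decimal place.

288.6 m

Perpendicular speed = 1.057 m/s; crossing time = 150 / 1.057 = 141.881 s.
Net downstream speed = 2.034 m/s.
Drift = 2.034 × 141.881 = 288.609 m (downstream).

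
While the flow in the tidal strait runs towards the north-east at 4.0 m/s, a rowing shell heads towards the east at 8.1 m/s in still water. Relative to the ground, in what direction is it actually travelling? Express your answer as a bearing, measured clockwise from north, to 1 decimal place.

075.5°

Taking east as x and north as y: velocity relative to the water = (8.100, 0.000) m/s; the water relative to ground = (2.828, 2.828) m/s.
Velocity relative to ground = (8.100, 0.000) + (2.828, 2.828) = (10.928, 2.828) m/s.
Bearing = atan2(10.93, 2.83) = 75.49° clockwise from north.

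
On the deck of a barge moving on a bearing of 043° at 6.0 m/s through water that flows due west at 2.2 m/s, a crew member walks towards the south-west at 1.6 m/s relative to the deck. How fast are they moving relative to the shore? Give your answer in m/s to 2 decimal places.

3.34 m/s

In east/north components (m/s): crew member relative to barge = (-1.131, -1.131); barge relative to water = (4.092, 4.388); water relative to ground = (-2.200, 0.000).
Sum = (0.761, 3.257) m/s.
Speed = |(0.761, 3.257)| = 3.344 m/s.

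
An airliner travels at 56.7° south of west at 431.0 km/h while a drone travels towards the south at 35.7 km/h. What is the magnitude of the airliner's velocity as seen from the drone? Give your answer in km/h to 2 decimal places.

401.64 km/h

Taking east as x and north as y: airliner velocity = (-236.629, -360.233) km/h; drone velocity = (0.000, -35.700) km/h.
Velocity of airliner relative to drone = (-236.629, -360.233) − (0.000, -35.700) = (-236.629, -324.533) km/h.
Magnitude = |(-236.629, -324.533)| = 401.640 km/h.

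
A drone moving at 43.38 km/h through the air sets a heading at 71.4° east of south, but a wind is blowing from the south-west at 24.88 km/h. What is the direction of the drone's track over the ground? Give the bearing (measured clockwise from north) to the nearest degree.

086°

Taking east as x and north as y: velocity relative to the air = (41.114, -13.836) km/h; the air relative to ground = (17.593, 17.593) km/h.
Velocity relative to ground = (41.114, -13.836) + (17.593, 17.593) = (58.707, 3.756) km/h.
Bearing = atan2(58.71, 3.76) = 86.34° clockwise from north.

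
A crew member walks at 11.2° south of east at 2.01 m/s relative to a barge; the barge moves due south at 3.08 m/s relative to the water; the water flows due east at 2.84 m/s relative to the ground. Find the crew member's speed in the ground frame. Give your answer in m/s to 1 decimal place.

In east/north components (m/s): crew member relative to barge = (1.972, -0.390); barge relative to water = (0.000, -3.080); water relative to ground = (2.840, 0.000).
Sum = (4.812, -3.470) m/s.
Speed = |(4.812, -3.470)| = 5.933 m/s.

5.9 m/s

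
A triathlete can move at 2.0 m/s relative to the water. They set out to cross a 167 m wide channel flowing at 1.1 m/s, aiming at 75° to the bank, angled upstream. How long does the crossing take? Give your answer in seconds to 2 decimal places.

The component of the triathlete's velocity perpendicular to the bank is 2.0 × sin 75° = 1.932 m/s.
The flow acts along the bank and has no component across it.
Time = 167 / 1.932 = 86.446 s.

86.45 s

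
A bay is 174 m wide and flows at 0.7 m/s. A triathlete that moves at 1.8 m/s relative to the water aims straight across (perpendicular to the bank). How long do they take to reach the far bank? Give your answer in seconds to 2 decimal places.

The component of the triathlete's velocity perpendicular to the bank is 1.8 m/s.
Only the cross-stream component determines the crossing time; the current contributes nothing perpendicular to the bank.
Time = 174 / 1.800 = 96.667 s.

96.67 s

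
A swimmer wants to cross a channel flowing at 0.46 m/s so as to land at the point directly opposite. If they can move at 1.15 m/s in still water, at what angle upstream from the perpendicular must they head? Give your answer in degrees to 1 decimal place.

To cancel the current, the upstream component of the swimmer's velocity must equal the flow: 1.15 sin θ = 0.46.
sin θ = 0.46 / 1.15 = 0.4000.
θ = arcsin(0.4000) = 23.578°.

23.6°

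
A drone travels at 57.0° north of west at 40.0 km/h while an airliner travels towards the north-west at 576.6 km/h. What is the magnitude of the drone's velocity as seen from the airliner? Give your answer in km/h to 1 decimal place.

537.5 km/h

Taking east as x and north as y: drone velocity = (-21.786, 33.547) km/h; airliner velocity = (-407.718, 407.718) km/h.
Velocity of drone relative to airliner = (-21.786, 33.547) − (-407.718, 407.718) = (385.932, -374.171) km/h.
Magnitude = |(385.932, -374.171)| = 537.538 km/h.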